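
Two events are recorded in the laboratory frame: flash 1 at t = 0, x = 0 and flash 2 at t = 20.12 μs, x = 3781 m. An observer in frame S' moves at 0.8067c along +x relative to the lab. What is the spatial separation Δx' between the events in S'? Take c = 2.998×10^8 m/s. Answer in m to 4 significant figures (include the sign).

γ = 1/√(1 − 0.8067²) = 1.69216
Δx' = γ(Δx − vΔt) = 1.69216 × (3781 m − 0.8067×(2.998×10^8 m/s)×20.12×10^-6 s)
= 1.69216 × (-1085.00 m) = -1836 m

Δx' ≈ -1836 m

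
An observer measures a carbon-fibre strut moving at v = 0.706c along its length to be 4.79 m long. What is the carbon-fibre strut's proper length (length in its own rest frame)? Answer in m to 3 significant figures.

L₀ ≈ 6.76 m

γ = 1/√(1 − 0.706²) = 1.4120
L₀ = γL = 1.4120 × 4.79 = 6.76 m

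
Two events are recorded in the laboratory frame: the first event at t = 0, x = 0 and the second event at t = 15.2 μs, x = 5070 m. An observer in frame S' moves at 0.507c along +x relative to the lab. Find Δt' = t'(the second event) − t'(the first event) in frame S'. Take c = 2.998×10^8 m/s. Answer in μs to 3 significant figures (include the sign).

γ = 1/√(1 − 0.507²) = 1.1602
Δt' = γ(Δt − vΔx/c²) = 1.1602 × (15.2 μs − 0.507×5070 m / (2.998×10^8 m/s))
= 1.1602 × (6.6260 μs) = 7.69 μs

Δt' ≈ 7.69 μs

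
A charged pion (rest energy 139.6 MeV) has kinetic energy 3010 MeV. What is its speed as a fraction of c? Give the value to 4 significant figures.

γ = 1 + K/(m₀c²) = 1 + 3010/139.6 = 22.5616
β = √(1 − 1/γ²) = 0.9990

β ≈ 0.9990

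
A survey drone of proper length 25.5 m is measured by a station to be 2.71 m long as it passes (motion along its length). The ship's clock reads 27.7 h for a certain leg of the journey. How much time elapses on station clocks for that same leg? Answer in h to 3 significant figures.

Length contraction ⇒ γ = L₀/L = 25.5/2.71 = 9.4096
Time dilation: Δt = γτ₀ = 9.4096 × 27.7 h = 261 h

Δt ≈ 261 h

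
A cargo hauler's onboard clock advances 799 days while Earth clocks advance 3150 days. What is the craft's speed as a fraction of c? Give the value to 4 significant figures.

β ≈ 0.9673

γ = Δt/τ₀ = 3150/799 = 3.94243
β = √(1 − 1/γ²) = √(1 − 1/3.94243²) = 0.9673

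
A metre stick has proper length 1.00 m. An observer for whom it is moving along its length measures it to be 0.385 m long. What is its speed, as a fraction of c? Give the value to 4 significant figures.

γ = L₀/L = 1.00/0.385 = 2.59740
β = √(1 − 1/γ²) = 0.9229

β ≈ 0.9229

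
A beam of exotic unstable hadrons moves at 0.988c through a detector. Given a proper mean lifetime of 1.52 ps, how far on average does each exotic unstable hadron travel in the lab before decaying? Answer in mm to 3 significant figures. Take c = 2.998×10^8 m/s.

d ≈ 2.91 mm

γ = 1/√(1 − 0.988²) = 6.4744
Dilated lifetime: Δt = γτ₀ = 6.4744 × 1.52 ps = 9.8411 ps
d = vΔt = 0.988c × 9.8411 ps = 2.9620×10^8 m/s × 9.8411×10^-12 s = 2.91 mm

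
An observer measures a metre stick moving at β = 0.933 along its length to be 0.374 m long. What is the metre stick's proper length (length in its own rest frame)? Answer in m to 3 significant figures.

γ = 1/√(1 − 0.933²) = 2.7787
L₀ = γL = 2.7787 × 0.374 = 1.04 m

L₀ ≈ 1.04 m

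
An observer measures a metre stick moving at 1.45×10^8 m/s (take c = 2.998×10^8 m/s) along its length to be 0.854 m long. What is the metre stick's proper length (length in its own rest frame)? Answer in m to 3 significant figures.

β = v/c = 1.45×10^8 / 2.998×10^8 = 0.48366
γ = 1/√(1 − 0.48366²) = 1.1425
L₀ = γL = 1.1425 × 0.854 = 0.976 m

L₀ ≈ 0.976 m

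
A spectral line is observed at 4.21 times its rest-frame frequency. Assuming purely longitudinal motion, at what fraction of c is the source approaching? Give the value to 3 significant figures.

f_obs/f_src = √((1+β)/(1−β)) = 4.21  ⇒  (1+β)/(1−β) = 17.724
β = |1 − D²|/(1 + D²) = |1 − 17.724|/(1 + 17.724) = 0.893

β ≈ 0.893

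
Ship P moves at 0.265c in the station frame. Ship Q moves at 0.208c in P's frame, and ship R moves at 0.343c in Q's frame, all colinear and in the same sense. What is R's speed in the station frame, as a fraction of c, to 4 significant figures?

Compose boost 2: (0.208 + 0.265)/(1 + 0.208×0.265) = 0.4730/1.05512 = 0.448290
Compose boost 3: (0.343 + 0.448290)/(1 + 0.343×0.448290) = 0.791290/1.15376 = 0.6858

u ≈ 0.6858c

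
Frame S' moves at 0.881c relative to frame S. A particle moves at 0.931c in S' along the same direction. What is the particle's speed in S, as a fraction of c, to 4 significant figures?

Relativistic velocity addition: u = (u' + v)/(1 + u'v/c²)
= (0.931 + 0.881)/(1 + 0.931×0.881) = 1.812/1.82021 = 0.9955

u ≈ 0.9955c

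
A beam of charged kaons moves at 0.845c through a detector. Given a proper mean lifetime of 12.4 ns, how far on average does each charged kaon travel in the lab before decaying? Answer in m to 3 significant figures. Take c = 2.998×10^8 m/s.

d ≈ 5.87 m

γ = 1/√(1 − 0.845²) = 1.8700
Dilated lifetime: Δt = γτ₀ = 1.8700 × 12.4 ns = 23.188 ns
d = vΔt = 0.845c × 23.188 ns = 2.5333×10^8 m/s × 2.3188×10^-8 s = 5.87 m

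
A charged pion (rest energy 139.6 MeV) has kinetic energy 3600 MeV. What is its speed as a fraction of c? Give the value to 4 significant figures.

β ≈ 0.9993

γ = 1 + K/(m₀c²) = 1 + 3600/139.6 = 26.7880
β = √(1 − 1/γ²) = 0.9993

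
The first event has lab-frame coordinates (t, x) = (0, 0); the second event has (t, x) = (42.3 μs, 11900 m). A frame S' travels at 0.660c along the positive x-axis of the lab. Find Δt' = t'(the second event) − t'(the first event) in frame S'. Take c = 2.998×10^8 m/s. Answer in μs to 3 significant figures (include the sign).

Δt' ≈ 21.4 μs

γ = 1/√(1 − 0.660²) = 1.3311
Δt' = γ(Δt − vΔx/c²) = 1.3311 × (42.3 μs − 0.660×11900 m / (2.998×10^8 m/s))
= 1.3311 × (16.103 μs) = 21.4 μs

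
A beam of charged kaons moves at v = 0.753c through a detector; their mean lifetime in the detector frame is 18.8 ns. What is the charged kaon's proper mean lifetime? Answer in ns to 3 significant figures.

γ = 1/√(1 − 0.753²) = 1.5197
Proper time: τ₀ = Δt/γ = 18.8/1.5197 = 12.4 ns

τ₀ ≈ 12.4 ns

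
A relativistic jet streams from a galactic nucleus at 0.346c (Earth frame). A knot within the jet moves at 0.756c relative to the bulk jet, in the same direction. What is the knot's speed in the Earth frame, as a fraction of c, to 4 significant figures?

u ≈ 0.8735c

Relativistic velocity addition: u = (u' + v)/(1 + u'v/c²)
= (0.756 + 0.346)/(1 + 0.756×0.346) = 1.102/1.26158 = 0.8735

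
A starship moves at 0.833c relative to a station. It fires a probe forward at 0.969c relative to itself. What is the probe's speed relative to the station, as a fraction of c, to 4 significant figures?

u ≈ 0.9971c

Relativistic velocity addition: u = (u' + v)/(1 + u'v/c²)
= (0.969 + 0.833)/(1 + 0.969×0.833) = 1.802/1.80718 = 0.9971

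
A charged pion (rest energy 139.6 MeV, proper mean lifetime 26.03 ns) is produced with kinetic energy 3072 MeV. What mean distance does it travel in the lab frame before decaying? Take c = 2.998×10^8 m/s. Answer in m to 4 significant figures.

d ≈ 179.4 m

γ = 1 + K/(m₀c²) = 1 + 3072/139.6 = 23.0057
β = √(1 − 1/γ²) = 0.999055
Dilated lifetime: γτ₀ = 23.0057 × 26.03 ns = 598.839 ns
d = βc·γτ₀ = 0.999055 × (2.998×10^8 m/s) × 5.98839×10^-7 s = 179.4 m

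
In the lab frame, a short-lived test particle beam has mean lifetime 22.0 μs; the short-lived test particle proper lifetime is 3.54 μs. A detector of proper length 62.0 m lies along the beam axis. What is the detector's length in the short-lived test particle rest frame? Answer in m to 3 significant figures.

Time dilation ⇒ γ = Δt/τ₀ = 22.0/3.54 = 6.2147
Length contraction: L = L₀/γ = 62.0/6.2147 = 9.98 m

L ≈ 9.98 m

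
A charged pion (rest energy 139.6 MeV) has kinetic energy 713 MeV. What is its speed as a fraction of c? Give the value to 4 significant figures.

β ≈ 0.9865

γ = 1 + K/(m₀c²) = 1 + 713/139.6 = 6.10745
β = √(1 − 1/γ²) = 0.9865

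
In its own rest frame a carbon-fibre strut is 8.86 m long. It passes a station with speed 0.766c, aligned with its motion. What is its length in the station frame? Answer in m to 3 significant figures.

γ = 1/√(1 − 0.766²) = 1.5556
Length contraction: L = L₀/γ = 8.86/1.5556 = 5.70 m

L ≈ 5.70 m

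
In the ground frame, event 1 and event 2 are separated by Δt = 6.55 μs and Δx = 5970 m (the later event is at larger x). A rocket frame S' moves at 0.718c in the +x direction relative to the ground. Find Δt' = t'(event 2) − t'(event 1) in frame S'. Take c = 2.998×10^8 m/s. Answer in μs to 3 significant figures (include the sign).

γ = 1/√(1 − 0.718²) = 1.4367
Δt' = γ(Δt − vΔx/c²) = 1.4367 × (6.55 μs − 0.718×5970 m / (2.998×10^8 m/s))
= 1.4367 × (-7.7477 μs) = -11.1 μs

Δt' ≈ -11.1 μs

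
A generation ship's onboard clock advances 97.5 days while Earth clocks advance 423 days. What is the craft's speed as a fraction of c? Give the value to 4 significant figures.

β ≈ 0.9731

γ = Δt/τ₀ = 423/97.5 = 4.33846
β = √(1 − 1/γ²) = √(1 − 1/4.33846²) = 0.9731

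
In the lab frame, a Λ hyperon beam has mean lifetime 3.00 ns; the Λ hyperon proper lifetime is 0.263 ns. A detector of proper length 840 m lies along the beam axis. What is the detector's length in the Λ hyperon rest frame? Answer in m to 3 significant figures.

L ≈ 73.6 m

Time dilation ⇒ γ = Δt/τ₀ = 3.00/0.263 = 11.407
Length contraction: L = L₀/γ = 840/11.407 = 73.6 m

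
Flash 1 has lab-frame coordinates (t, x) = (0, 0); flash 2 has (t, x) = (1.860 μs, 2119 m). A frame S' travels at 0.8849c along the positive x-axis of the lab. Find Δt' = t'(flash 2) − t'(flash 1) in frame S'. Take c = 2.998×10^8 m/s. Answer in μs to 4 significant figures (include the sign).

γ = 1/√(1 − 0.8849²) = 2.14693
Δt' = γ(Δt − vΔx/c²) = 2.14693 × (1.860 μs − 0.8849×2119 m / (2.998×10^8 m/s))
= 2.14693 × (-4.39451 μs) = -9.435 μs

Δt' ≈ -9.435 μs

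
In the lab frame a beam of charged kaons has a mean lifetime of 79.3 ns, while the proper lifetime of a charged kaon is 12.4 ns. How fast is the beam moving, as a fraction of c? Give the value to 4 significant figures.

γ = Δt/τ₀ = 79.3/12.4 = 6.39516
β = √(1 − 1/γ²) = √(1 − 1/6.39516²) = 0.9877

β ≈ 0.9877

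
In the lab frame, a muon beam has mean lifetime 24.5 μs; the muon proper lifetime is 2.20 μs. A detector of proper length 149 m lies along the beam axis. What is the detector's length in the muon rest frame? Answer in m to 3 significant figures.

Time dilation ⇒ γ = Δt/τ₀ = 24.5/2.20 = 11.136
Length contraction: L = L₀/γ = 149/11.136 = 13.4 m

L ≈ 13.4 m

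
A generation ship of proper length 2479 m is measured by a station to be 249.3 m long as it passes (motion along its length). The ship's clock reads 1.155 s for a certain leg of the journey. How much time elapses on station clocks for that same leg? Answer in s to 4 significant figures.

Length contraction ⇒ γ = L₀/L = 2479/249.3 = 9.94384
Time dilation: Δt = γτ₀ = 9.94384 × 1.155 s = 11.49 s

Δt ≈ 11.49 s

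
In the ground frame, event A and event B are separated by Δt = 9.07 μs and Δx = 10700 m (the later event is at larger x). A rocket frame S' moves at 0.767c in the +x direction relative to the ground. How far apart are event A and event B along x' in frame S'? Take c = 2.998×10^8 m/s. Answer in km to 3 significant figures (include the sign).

γ = 1/√(1 − 0.767²) = 1.5585
Δx' = γ(Δx − vΔt) = 1.5585 × (10700 m − 0.767×(2.998×10^8 m/s)×9.07×10^-6 s)
= 1.5585 × (8614.4 m) = 13.4 km

Δx' ≈ 13.4 km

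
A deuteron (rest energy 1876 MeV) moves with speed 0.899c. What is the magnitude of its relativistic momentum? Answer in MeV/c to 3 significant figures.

p ≈ 3850 MeV/c

γ = 1/√(1 − 0.899²) = 2.2834
p = γβm₀c = 2.2834 × 0.899 × 1876 MeV/c = 3850 MeV/c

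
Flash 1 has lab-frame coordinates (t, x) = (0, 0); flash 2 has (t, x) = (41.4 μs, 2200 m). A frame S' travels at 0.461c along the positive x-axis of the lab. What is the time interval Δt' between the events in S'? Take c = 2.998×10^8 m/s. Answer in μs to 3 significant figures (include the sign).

Δt' ≈ 42.8 μs

γ = 1/√(1 − 0.461²) = 1.1269
Δt' = γ(Δt − vΔx/c²) = 1.1269 × (41.4 μs − 0.461×2200 m / (2.998×10^8 m/s))
= 1.1269 × (38.017 μs) = 42.8 μs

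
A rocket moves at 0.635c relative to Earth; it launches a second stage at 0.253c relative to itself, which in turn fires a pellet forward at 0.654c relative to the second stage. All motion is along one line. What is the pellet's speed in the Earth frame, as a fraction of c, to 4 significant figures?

u ≈ 0.9458c

Compose boost 2: (0.253 + 0.635)/(1 + 0.253×0.635) = 0.8880/1.16065 = 0.765085
Compose boost 3: (0.654 + 0.765085)/(1 + 0.654×0.765085) = 1.41909/1.50037 = 0.9458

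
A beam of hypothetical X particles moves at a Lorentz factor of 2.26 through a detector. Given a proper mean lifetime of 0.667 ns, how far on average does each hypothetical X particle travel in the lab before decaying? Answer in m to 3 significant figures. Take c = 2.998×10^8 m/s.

d ≈ 0.405 m

β = √(1 − 1/γ²) = √(1 − 1/2.26²) = 0.89678
Dilated lifetime: Δt = γτ₀ = 2.26 × 0.667 ns = 1.5074 ns
d = vΔt = 0.89678c × 1.5074 ns = 2.6885×10^8 m/s × 1.5074×10^-9 s = 0.405 m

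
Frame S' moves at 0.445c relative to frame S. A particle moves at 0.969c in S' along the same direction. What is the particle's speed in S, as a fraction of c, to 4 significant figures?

Relativistic velocity addition: u = (u' + v)/(1 + u'v/c²)
= (0.969 + 0.445)/(1 + 0.969×0.445) = 1.414/1.43121 = 0.9880

u ≈ 0.9880c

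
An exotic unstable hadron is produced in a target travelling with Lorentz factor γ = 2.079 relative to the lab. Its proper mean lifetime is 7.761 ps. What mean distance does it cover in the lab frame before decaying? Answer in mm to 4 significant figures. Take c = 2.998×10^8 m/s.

d ≈ 4.241 mm

β = √(1 − 1/γ²) = √(1 − 1/2.079²) = 0.876720
Dilated lifetime: Δt = γτ₀ = 2.079 × 7.761 ps = 16.1351 ps
d = vΔt = 0.876720c × 16.1351 ps = 2.62841×10^8 m/s × 1.61351×10^-11 s = 4.241 mm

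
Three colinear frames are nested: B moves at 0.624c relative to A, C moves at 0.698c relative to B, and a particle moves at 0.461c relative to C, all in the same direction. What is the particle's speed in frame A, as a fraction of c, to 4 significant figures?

Compose boost 2: (0.698 + 0.624)/(1 + 0.698×0.624) = 1.322/1.43555 = 0.920900
Compose boost 3: (0.461 + 0.920900)/(1 + 0.461×0.920900) = 1.38190/1.42453 = 0.9701

u ≈ 0.9701c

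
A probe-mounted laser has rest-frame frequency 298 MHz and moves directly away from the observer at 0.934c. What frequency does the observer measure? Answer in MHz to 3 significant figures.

f_obs ≈ 55.1 MHz

Relativistic Doppler: f_obs = f_src √((1−β)/(1+β))
= 298 × √(0.066000/1.9340) = 298 × 0.18473 = 55.1 MHz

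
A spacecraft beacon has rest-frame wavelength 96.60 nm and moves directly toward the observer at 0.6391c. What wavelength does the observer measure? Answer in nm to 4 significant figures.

λ_obs ≈ 45.33 nm

Relativistic Doppler: λ_obs = λ_src √((1−β)/(1+β))
= 96.60 × √(0.360900/1.63910) = 96.60 × 0.469235 = 45.33 nm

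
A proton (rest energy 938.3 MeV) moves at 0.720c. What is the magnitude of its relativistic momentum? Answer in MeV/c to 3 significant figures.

γ = 1/√(1 − 0.720²) = 1.4410
p = γβm₀c = 1.4410 × 0.720 × 938.3 MeV/c = 973 MeV/c

p ≈ 973 MeV/c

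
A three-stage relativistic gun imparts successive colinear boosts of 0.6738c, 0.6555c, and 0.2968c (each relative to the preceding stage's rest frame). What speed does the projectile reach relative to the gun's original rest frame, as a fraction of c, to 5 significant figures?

Compose boost 2: (0.6555 + 0.6738)/(1 + 0.6555×0.6738) = 1.3293/1.441676 = 0.9220519
Compose boost 3: (0.2968 + 0.9220519)/(1 + 0.2968×0.9220519) = 1.218852/1.273665 = 0.95696

u ≈ 0.95696c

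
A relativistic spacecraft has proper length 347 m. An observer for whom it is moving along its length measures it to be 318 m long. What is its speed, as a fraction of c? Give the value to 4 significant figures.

γ = L₀/L = 347/318 = 1.09119
β = √(1 − 1/γ²) = 0.4002

β ≈ 0.4002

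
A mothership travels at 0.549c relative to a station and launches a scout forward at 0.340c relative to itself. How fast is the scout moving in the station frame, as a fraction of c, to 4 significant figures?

u ≈ 0.7492c

Compose boost 2: (0.340 + 0.549)/(1 + 0.340×0.549) = 0.8890/1.18666 = 0.7492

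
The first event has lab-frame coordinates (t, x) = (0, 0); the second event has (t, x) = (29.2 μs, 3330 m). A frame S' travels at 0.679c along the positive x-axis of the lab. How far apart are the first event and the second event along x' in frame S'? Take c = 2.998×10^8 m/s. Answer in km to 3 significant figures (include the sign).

γ = 1/√(1 − 0.679²) = 1.3621
Δx' = γ(Δx − vΔt) = 1.3621 × (3330 m − 0.679×(2.998×10^8 m/s)×29.2×10^-6 s)
= 1.3621 × (-2614.1 m) = -3.56 km

Δx' ≈ -3.56 km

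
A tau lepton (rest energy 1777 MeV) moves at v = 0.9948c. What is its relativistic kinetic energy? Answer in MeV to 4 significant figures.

K ≈ 15670 MeV

γ = 1/√(1 − 0.9948²) = 9.81858
K = (γ − 1)m₀c² = (9.81858 − 1) × 1777 MeV = 8.81858 × 1777 MeV = 15670 MeV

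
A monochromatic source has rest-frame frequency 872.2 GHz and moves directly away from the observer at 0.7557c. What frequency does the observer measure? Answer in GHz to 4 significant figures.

Relativistic Doppler: f_obs = f_src √((1−β)/(1+β))
= 872.2 × √(0.244300/1.75570) = 872.2 × 0.373024 = 325.4 GHz

f_obs ≈ 325.4 GHz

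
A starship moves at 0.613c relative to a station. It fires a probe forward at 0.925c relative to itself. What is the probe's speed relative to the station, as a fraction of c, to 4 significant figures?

Relativistic velocity addition: u = (u' + v)/(1 + u'v/c²)
= (0.925 + 0.613)/(1 + 0.925×0.613) = 1.538/1.56703 = 0.9815

u ≈ 0.9815c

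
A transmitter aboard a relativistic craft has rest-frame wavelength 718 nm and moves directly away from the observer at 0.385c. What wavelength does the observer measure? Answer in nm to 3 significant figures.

Relativistic Doppler: λ_obs = λ_src √((1+β)/(1−β))
= 718 × √(1.3850/0.61500) = 718 × 1.5007 = 1080 nm

λ_obs ≈ 1080 nm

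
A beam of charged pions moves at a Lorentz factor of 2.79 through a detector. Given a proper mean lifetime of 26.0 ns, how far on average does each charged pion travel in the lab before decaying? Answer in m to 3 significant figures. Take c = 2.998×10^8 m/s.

d ≈ 20.3 m

β = √(1 − 1/γ²) = √(1 − 1/2.79²) = 0.93356
Dilated lifetime: Δt = γτ₀ = 2.79 × 26.0 ns = 72.540 ns
d = vΔt = 0.93356c × 72.540 ns = 2.7988×10^8 m/s × 7.2540×10^-8 s = 20.3 m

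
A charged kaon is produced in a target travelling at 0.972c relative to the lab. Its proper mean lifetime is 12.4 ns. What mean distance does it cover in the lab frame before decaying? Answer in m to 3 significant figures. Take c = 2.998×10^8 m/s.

d ≈ 15.4 m

γ = 1/√(1 − 0.972²) = 4.2557
Dilated lifetime: Δt = γτ₀ = 4.2557 × 12.4 ns = 52.770 ns
d = vΔt = 0.972c × 52.770 ns = 2.9141×10^8 m/s × 5.2770×10^-8 s = 15.4 m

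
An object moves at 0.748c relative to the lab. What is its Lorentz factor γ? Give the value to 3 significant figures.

γ = 1/√(1 − β²) = 1/√(1 − 0.748²) = 1/√(0.44050) = 1.51

γ ≈ 1.51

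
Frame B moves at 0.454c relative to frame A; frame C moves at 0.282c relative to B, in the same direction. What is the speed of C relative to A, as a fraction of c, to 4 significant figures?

Compose boost 2: (0.282 + 0.454)/(1 + 0.282×0.454) = 0.7360/1.12803 = 0.6525

u ≈ 0.6525c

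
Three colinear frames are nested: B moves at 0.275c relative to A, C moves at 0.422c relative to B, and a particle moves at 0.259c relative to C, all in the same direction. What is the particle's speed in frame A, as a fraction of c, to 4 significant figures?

Compose boost 2: (0.422 + 0.275)/(1 + 0.422×0.275) = 0.6970/1.11605 = 0.624524
Compose boost 3: (0.259 + 0.624524)/(1 + 0.259×0.624524) = 0.883524/1.16175 = 0.7605

u ≈ 0.7605c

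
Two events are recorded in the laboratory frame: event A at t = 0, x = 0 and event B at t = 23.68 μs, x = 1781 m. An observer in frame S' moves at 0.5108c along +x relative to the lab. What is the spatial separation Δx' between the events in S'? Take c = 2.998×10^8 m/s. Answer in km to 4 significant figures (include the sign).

Δx' ≈ -2.146 km

γ = 1/√(1 − 0.5108²) = 1.16320
Δx' = γ(Δx − vΔt) = 1.16320 × (1781 m − 0.5108×(2.998×10^8 m/s)×23.68×10^-6 s)
= 1.16320 × (-1845.30 m) = -2.146 km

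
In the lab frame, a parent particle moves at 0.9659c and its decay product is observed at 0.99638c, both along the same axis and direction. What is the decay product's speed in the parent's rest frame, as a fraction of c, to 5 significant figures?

u' ≈ 0.81071c

Inverse velocity addition: u' = (u − v)/(1 − uv/c²)
= (0.99638 − 0.9659)/(1 − 0.99638×0.9659) = 0.030480/0.03759656 = 0.81071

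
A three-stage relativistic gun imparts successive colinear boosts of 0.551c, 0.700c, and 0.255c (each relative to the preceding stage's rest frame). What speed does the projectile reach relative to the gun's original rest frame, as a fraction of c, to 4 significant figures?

u ≈ 0.9411c

Compose boost 2: (0.700 + 0.551)/(1 + 0.700×0.551) = 1.251/1.38570 = 0.902793
Compose boost 3: (0.255 + 0.902793)/(1 + 0.255×0.902793) = 1.15779/1.23021 = 0.9411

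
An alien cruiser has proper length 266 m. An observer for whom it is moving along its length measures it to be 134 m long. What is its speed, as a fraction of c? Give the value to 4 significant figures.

β ≈ 0.8638

γ = L₀/L = 266/134 = 1.98507
β = √(1 − 1/γ²) = 0.8638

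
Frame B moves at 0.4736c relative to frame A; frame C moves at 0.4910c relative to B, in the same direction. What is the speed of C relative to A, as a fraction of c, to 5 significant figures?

Compose boost 2: (0.4910 + 0.4736)/(1 + 0.4910×0.4736) = 0.96460/1.232538 = 0.78261

u ≈ 0.78261c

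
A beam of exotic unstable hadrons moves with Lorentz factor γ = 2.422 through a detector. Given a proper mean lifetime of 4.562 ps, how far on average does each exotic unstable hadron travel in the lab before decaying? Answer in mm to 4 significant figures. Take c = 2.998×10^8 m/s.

d ≈ 3.017 mm

β = √(1 − 1/γ²) = √(1 − 1/2.422²) = 0.910785
Dilated lifetime: Δt = γτ₀ = 2.422 × 4.562 ps = 11.0492 ps
d = vΔt = 0.910785c × 11.0492 ps = 2.73053×10^8 m/s × 1.10492×10^-11 s = 3.017 mm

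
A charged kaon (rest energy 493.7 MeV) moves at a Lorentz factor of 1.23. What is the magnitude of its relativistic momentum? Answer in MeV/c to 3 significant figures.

p ≈ 354 MeV/c

β = √(1 − 1/γ²) = √(1 − 1/1.23²) = 0.58225
p = γβm₀c = 1.23 × 0.58225 × 493.7 MeV/c = 354 MeV/c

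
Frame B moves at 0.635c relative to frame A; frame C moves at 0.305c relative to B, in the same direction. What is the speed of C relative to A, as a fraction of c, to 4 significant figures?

u ≈ 0.7875c

Compose boost 2: (0.305 + 0.635)/(1 + 0.305×0.635) = 0.9400/1.19368 = 0.7875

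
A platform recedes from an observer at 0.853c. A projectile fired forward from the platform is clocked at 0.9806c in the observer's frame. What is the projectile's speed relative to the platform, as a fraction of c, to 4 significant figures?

Inverse velocity addition: u' = (u − v)/(1 − uv/c²)
= (0.9806 − 0.853)/(1 − 0.9806×0.853) = 0.1276/0.163548 = 0.7802

u' ≈ 0.7802c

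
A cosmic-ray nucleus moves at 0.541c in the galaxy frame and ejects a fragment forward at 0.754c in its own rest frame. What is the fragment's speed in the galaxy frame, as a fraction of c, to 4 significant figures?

u ≈ 0.9198c

Compose boost 2: (0.754 + 0.541)/(1 + 0.754×0.541) = 1.295/1.40791 = 0.9198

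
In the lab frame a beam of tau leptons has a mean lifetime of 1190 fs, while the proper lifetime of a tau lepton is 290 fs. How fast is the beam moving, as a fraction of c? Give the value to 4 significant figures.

γ = Δt/τ₀ = 1190/290 = 4.10345
β = √(1 − 1/γ²) = √(1 − 1/4.10345²) = 0.9699

β ≈ 0.9699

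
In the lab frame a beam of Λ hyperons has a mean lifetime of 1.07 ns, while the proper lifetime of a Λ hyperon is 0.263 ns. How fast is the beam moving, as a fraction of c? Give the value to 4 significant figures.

β ≈ 0.9693

γ = Δt/τ₀ = 1.07/0.263 = 4.06844
β = √(1 − 1/γ²) = √(1 − 1/4.06844²) = 0.9693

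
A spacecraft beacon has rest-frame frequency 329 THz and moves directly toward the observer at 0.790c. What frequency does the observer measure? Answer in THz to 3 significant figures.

Relativistic Doppler: f_obs = f_src √((1+β)/(1−β))
= 329 × √(1.7900/0.21000) = 329 × 2.9196 = 961 THz

f_obs ≈ 961 THz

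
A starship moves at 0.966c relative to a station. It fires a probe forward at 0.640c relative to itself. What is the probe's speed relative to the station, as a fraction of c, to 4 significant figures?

Relativistic velocity addition: u = (u' + v)/(1 + u'v/c²)
= (0.640 + 0.966)/(1 + 0.640×0.966) = 1.606/1.61824 = 0.9924

u ≈ 0.9924c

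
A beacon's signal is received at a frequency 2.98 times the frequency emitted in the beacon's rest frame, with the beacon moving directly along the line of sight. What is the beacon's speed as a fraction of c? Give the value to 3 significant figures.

β ≈ 0.798

f_obs/f_src = √((1+β)/(1−β)) = 2.98  ⇒  (1+β)/(1−β) = 8.8804
β = |1 − D²|/(1 + D²) = |1 − 8.8804|/(1 + 8.8804) = 0.798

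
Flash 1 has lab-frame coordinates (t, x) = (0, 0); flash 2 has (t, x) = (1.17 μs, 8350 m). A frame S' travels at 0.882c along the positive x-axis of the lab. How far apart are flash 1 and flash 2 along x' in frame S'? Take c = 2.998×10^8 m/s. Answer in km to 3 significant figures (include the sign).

Δx' ≈ 17.1 km

γ = 1/√(1 − 0.882²) = 2.1220
Δx' = γ(Δx − vΔt) = 2.1220 × (8350 m − 0.882×(2.998×10^8 m/s)×1.17×10^-6 s)
= 2.1220 × (8040.6 m) = 17.1 km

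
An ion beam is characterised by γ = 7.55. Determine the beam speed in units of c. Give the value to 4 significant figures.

β = √(1 − 1/γ²) = √(1 − 1/7.55²) = √(0.982457) = 0.9912

β ≈ 0.9912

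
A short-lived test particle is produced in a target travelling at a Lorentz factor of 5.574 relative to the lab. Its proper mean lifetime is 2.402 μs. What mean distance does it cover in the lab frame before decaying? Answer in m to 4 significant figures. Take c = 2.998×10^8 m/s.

β = √(1 − 1/γ²) = √(1 − 1/5.574²) = 0.983775
Dilated lifetime: Δt = γτ₀ = 5.574 × 2.402 μs = 13.3887 μs
d = vΔt = 0.983775c × 13.3887 μs = 2.94936×10^8 m/s × 1.33887×10^-5 s = 3949 m

d ≈ 3949 m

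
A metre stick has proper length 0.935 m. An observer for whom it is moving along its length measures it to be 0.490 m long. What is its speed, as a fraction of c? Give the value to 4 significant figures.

γ = L₀/L = 0.935/0.490 = 1.90816
β = √(1 − 1/γ²) = 0.8517

β ≈ 0.8517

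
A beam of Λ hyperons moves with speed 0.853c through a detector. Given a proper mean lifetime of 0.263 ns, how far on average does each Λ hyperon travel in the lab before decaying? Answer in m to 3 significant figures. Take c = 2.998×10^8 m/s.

d ≈ 0.129 m

γ = 1/√(1 − 0.853²) = 1.9160
Dilated lifetime: Δt = γτ₀ = 1.9160 × 0.263 ns = 0.50392 ns
d = vΔt = 0.853c × 0.50392 ns = 2.5573×10^8 m/s × 5.0392×10^-10 s = 0.129 m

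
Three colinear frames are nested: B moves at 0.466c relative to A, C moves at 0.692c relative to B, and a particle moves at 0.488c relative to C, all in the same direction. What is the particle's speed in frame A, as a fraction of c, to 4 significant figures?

u ≈ 0.9554c

Compose boost 2: (0.692 + 0.466)/(1 + 0.692×0.466) = 1.158/1.32247 = 0.875633
Compose boost 3: (0.488 + 0.875633)/(1 + 0.488×0.875633) = 1.36363/1.42731 = 0.9554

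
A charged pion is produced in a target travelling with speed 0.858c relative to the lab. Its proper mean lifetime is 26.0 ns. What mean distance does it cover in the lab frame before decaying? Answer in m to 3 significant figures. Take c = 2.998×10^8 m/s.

d ≈ 13.0 m

γ = 1/√(1 − 0.858²) = 1.9469
Dilated lifetime: Δt = γτ₀ = 1.9469 × 26.0 ns = 50.618 ns
d = vΔt = 0.858c × 50.618 ns = 2.5723×10^8 m/s × 5.0618×10^-8 s = 13.0 m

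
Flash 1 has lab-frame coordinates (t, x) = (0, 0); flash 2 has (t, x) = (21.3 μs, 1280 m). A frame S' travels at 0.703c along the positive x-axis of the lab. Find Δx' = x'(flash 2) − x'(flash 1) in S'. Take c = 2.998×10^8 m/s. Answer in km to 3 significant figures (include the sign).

γ = 1/√(1 − 0.703²) = 1.4061
Δx' = γ(Δx − vΔt) = 1.4061 × (1280 m − 0.703×(2.998×10^8 m/s)×21.3×10^-6 s)
= 1.4061 × (-3209.2 m) = -4.51 km

Δx' ≈ -4.51 km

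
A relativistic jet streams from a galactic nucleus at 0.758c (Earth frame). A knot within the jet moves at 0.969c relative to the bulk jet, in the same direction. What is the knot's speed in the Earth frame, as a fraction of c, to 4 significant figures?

u ≈ 0.9957c

Relativistic velocity addition: u = (u' + v)/(1 + u'v/c²)
= (0.969 + 0.758)/(1 + 0.969×0.758) = 1.727/1.73450 = 0.9957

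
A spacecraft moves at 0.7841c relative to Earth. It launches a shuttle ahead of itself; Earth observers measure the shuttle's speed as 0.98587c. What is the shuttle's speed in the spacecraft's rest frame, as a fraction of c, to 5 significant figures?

u' ≈ 0.88894c

Inverse velocity addition: u' = (u − v)/(1 − uv/c²)
= (0.98587 − 0.7841)/(1 − 0.98587×0.7841) = 0.20177/0.2269793 = 0.88894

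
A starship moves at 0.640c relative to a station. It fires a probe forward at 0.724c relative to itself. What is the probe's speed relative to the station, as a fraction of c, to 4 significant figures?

Relativistic velocity addition: u = (u' + v)/(1 + u'v/c²)
= (0.724 + 0.640)/(1 + 0.724×0.640) = 1.364/1.46336 = 0.9321

u ≈ 0.9321c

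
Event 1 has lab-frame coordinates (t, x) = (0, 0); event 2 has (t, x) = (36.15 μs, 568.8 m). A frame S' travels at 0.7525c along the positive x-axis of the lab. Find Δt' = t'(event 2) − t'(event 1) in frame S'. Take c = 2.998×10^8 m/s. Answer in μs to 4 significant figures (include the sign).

Δt' ≈ 52.72 μs

γ = 1/√(1 − 0.7525²) = 1.51839
Δt' = γ(Δt − vΔx/c²) = 1.51839 × (36.15 μs − 0.7525×568.8 m / (2.998×10^8 m/s))
= 1.51839 × (34.7223 μs) = 52.72 μs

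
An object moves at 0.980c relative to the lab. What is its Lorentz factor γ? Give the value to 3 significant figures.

γ = 1/√(1 − β²) = 1/√(1 − 0.980²) = 1/√(0.039600) = 5.03

γ ≈ 5.03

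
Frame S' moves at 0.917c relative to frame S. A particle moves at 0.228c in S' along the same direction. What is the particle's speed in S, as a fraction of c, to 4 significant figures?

u ≈ 0.9470c

Relativistic velocity addition: u = (u' + v)/(1 + u'v/c²)
= (0.228 + 0.917)/(1 + 0.228×0.917) = 1.145/1.20908 = 0.9470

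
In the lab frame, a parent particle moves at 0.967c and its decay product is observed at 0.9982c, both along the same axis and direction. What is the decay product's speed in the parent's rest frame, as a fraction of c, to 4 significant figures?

Inverse velocity addition: u' = (u − v)/(1 − uv/c²)
= (0.9982 − 0.967)/(1 − 0.9982×0.967) = 0.03120/0.0347406 = 0.8981

u' ≈ 0.8981c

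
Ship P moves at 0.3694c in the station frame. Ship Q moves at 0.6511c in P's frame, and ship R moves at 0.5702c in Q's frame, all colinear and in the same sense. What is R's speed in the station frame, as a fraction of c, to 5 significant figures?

Compose boost 2: (0.6511 + 0.3694)/(1 + 0.6511×0.3694) = 1.0205/1.240516 = 0.8226413
Compose boost 3: (0.5702 + 0.8226413)/(1 + 0.5702×0.8226413) = 1.392841/1.469070 = 0.94811

u ≈ 0.94811c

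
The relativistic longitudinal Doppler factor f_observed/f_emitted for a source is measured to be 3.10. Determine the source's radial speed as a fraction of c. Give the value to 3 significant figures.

β ≈ 0.811

f_obs/f_src = √((1+β)/(1−β)) = 3.10  ⇒  (1+β)/(1−β) = 9.6100
β = |1 − D²|/(1 + D²) = |1 − 9.6100|/(1 + 9.6100) = 0.811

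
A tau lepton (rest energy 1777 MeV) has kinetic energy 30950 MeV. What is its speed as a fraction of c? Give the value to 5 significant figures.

γ = 1 + K/(m₀c²) = 1 + 30950/1777 = 18.41699
β = √(1 − 1/γ²) = 0.99852

β ≈ 0.99852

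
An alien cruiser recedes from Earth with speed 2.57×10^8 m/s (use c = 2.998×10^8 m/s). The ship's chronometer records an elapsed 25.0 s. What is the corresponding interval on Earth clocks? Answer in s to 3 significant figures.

Δt ≈ 48.6 s

β = v/c = 2.57×10^8 / 2.998×10^8 = 0.85724
γ = 1/√(1 − 0.85724²) = 1.9420
Time dilation: Δt = γτ₀ = 1.9420 × 25.0 s = 48.6 s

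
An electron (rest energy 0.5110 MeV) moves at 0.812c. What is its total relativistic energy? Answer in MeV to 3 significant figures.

γ = 1/√(1 − 0.812²) = 1.7133
E = γm₀c² = 1.7133 × 0.5110 MeV = 0.876 MeV

E ≈ 0.876 MeV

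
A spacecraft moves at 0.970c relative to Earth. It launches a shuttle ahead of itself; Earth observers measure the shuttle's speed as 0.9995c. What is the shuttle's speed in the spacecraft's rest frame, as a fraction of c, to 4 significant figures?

Inverse velocity addition: u' = (u − v)/(1 − uv/c²)
= (0.9995 − 0.970)/(1 − 0.9995×0.970) = 0.02950/0.0304850 = 0.9677

u' ≈ 0.9677c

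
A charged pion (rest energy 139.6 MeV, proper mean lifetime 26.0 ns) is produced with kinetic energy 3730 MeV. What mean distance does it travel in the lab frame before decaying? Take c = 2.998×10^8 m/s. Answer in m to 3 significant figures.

γ = 1 + K/(m₀c²) = 1 + 3730/139.6 = 27.719
β = √(1 − 1/γ²) = 0.99935
Dilated lifetime: γτ₀ = 27.719 × 26.0 ns = 720.70 ns
d = βc·γτ₀ = 0.99935 × (2.998×10^8 m/s) × 7.2070×10^-7 s = 216 m

d ≈ 216 m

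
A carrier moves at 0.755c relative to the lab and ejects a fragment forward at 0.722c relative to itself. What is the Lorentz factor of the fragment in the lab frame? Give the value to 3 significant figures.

γ ≈ 3.41

u_lab = (0.722 + 0.755)/(1 + 0.722×0.755) = 1.477/1.54511 = 0.955919
γ = 1/√(1 − 0.955919²) = 3.41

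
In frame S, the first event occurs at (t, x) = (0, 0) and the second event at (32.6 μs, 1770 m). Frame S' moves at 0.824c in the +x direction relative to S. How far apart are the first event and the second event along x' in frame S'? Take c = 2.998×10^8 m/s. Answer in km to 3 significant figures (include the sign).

Δx' ≈ -11.1 km

γ = 1/√(1 − 0.824²) = 1.7649
Δx' = γ(Δx − vΔt) = 1.7649 × (1770 m − 0.824×(2.998×10^8 m/s)×32.6×10^-6 s)
= 1.7649 × (-6283.3 m) = -11.1 km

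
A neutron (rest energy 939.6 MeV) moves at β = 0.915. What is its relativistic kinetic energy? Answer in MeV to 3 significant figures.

γ = 1/√(1 − 0.915²) = 2.4786
K = (γ − 1)m₀c² = (2.4786 − 1) × 939.6 MeV = 1.4786 × 939.6 MeV = 1390 MeV

K ≈ 1390 MeV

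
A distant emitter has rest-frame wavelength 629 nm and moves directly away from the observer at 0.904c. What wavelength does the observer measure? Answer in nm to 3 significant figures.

Relativistic Doppler: λ_obs = λ_src √((1+β)/(1−β))
= 629 × √(1.9040/0.096000) = 629 × 4.4535 = 2800 nm

λ_obs ≈ 2800 nm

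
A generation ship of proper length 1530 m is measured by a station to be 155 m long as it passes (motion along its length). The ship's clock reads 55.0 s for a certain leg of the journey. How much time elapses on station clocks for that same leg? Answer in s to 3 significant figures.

Length contraction ⇒ γ = L₀/L = 1530/155 = 9.8710
Time dilation: Δt = γτ₀ = 9.8710 × 55.0 s = 543 s

Δt ≈ 543 s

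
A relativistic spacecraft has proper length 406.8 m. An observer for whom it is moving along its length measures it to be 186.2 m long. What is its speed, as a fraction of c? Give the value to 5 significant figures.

γ = L₀/L = 406.8/186.2 = 2.184748
β = √(1 − 1/γ²) = 0.88910

β ≈ 0.88910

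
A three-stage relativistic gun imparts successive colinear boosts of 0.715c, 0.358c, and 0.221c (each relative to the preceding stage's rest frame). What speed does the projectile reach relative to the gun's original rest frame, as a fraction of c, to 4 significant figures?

u ≈ 0.9045c

Compose boost 2: (0.358 + 0.715)/(1 + 0.358×0.715) = 1.073/1.25597 = 0.854320
Compose boost 3: (0.221 + 0.854320)/(1 + 0.221×0.854320) = 1.07532/1.18880 = 0.9045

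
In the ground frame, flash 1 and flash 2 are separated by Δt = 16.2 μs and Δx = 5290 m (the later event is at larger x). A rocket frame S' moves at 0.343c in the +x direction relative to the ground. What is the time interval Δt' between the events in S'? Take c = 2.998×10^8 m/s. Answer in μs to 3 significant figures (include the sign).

γ = 1/√(1 − 0.343²) = 1.0646
Δt' = γ(Δt − vΔx/c²) = 1.0646 × (16.2 μs − 0.343×5290 m / (2.998×10^8 m/s))
= 1.0646 × (10.148 μs) = 10.8 μs

Δt' ≈ 10.8 μs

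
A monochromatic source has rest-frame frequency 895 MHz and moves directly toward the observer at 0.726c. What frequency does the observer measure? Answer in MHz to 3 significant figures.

f_obs ≈ 2250 MHz

Relativistic Doppler: f_obs = f_src √((1+β)/(1−β))
= 895 × √(1.7260/0.27400) = 895 × 2.5098 = 2250 MHz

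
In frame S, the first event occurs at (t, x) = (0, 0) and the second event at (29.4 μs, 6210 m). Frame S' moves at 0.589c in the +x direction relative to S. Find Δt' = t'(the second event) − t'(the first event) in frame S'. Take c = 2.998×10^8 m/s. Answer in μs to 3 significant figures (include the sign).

Δt' ≈ 21.3 μs

γ = 1/√(1 − 0.589²) = 1.2374
Δt' = γ(Δt − vΔx/c²) = 1.2374 × (29.4 μs − 0.589×6210 m / (2.998×10^8 m/s))
= 1.2374 × (17.200 μs) = 21.3 μs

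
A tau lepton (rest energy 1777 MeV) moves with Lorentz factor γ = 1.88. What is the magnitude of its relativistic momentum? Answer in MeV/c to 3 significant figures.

p ≈ 2830 MeV/c

β = √(1 − 1/γ²) = √(1 − 1/1.88²) = 0.84680
p = γβm₀c = 1.88 × 0.84680 × 1777 MeV/c = 2830 MeV/c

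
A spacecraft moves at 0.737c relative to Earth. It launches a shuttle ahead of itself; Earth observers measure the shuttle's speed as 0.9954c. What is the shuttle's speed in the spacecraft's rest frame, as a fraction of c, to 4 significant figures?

u' ≈ 0.9700c

Inverse velocity addition: u' = (u − v)/(1 − uv/c²)
= (0.9954 − 0.737)/(1 − 0.9954×0.737) = 0.2584/0.266390 = 0.9700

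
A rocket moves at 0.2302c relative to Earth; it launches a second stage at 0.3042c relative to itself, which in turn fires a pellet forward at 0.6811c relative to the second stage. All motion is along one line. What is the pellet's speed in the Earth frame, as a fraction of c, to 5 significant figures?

u ≈ 0.88089c

Compose boost 2: (0.3042 + 0.2302)/(1 + 0.3042×0.2302) = 0.53440/1.070027 = 0.4994267
Compose boost 3: (0.6811 + 0.4994267)/(1 + 0.6811×0.4994267) = 1.180527/1.340160 = 0.88089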